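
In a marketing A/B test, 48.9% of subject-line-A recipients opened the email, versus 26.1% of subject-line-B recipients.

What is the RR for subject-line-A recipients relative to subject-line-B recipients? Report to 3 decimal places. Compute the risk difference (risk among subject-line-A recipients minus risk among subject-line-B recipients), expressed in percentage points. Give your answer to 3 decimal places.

RR = 1.874; RD = 22.800

RR = 0.4890 / 0.2610 = 1.874
risk difference = 0.4890 − 0.2610 = 0.2280 → 22.800 percentage points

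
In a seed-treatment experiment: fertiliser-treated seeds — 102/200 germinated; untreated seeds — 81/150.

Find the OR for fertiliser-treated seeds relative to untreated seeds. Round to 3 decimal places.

odds, fertiliser-treated seeds = 102/98 = 1.0408
odds, untreated seeds = 81/69 = 1.1739
OR = 1.0408 / 1.1739 = 0.887

OR = 0.887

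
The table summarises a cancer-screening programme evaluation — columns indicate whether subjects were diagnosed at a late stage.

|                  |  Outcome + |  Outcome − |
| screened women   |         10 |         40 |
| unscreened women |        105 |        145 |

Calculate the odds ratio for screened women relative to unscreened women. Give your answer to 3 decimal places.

odds, screened women = 10/40 = 0.2500
odds, unscreened women = 105/145 = 0.7241
OR = 0.2500 / 0.7241 = 0.345

0.345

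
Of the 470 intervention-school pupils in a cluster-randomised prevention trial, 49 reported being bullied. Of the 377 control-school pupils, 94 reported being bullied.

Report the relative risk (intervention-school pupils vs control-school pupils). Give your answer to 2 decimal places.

risk, intervention-school pupils = 49/470 = 0.1043
risk, control-school pupils = 94/377 = 0.2493
RR = 0.1043 / 0.2493 = 0.42

RR: 0.42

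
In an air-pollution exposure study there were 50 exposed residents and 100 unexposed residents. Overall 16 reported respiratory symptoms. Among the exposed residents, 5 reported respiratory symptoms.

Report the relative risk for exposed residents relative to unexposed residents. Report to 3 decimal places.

exposed residents without the outcome: 50 − 5 = 45
unexposed residents with the outcome: 16 − 5 = 11
unexposed residents without the outcome: 100 − 11 = 89
risk, exposed residents = 5/50 = 0.1000
risk, unexposed residents = 11/100 = 0.1100
RR = 0.1000 / 0.1100 = 0.909

RR = 0.909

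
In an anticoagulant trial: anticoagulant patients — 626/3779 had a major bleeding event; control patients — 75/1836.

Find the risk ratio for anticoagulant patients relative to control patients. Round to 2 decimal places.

risk, anticoagulant patients = 626/3779 = 0.16565
risk, control patients = 75/1836 = 0.04085
RR = 0.16565 / 0.04085 = 4.06

RR ≈ 4.06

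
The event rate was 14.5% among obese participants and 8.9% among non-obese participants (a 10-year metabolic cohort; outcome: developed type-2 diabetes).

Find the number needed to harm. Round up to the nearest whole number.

NNH ≈ 18

absolute risk difference = 0.056000
1 / 0.056000 = 17.857 → round up → 18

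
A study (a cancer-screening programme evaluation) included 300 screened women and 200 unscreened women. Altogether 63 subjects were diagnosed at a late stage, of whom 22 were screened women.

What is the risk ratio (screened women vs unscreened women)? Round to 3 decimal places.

0.358

screened women without the outcome: 300 − 22 = 278
unscreened women with the outcome: 63 − 22 = 41
unscreened women without the outcome: 200 − 41 = 159
risk, screened women = 22/300 = 0.0733
risk, unscreened women = 41/200 = 0.2050
RR = 0.0733 / 0.2050 = 0.358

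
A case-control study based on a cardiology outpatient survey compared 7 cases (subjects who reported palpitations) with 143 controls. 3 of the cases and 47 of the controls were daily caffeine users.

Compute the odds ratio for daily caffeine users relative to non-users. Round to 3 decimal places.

1.532

odds, daily caffeine users = 3/47 = 0.06383
odds, non-users = 4/96 = 0.04167
OR = 0.06383 / 0.04167 = 1.532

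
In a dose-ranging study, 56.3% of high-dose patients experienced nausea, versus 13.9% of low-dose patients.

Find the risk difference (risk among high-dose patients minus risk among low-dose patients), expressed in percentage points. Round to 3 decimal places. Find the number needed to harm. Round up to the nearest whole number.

risk difference = 0.5630 − 0.1390 = 0.4240 → 42.400 percentage points
absolute risk difference = 0.424000
1 / 0.424000 = 2.358 → round up → 3

RD = 42.400; NNH = 3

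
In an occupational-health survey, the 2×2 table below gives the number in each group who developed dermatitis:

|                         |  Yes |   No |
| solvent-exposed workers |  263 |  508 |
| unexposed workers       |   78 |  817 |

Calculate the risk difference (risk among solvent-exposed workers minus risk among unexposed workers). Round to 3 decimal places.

risk, solvent-exposed workers = 263/771 = 0.3411
risk, unexposed workers = 78/895 = 0.0872
risk difference = 0.3411 − 0.0872 = 0.254

RD = 0.254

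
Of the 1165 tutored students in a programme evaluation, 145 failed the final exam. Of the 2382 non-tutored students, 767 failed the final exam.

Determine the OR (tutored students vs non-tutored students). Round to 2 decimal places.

OR: 0.30

odds, tutored students = 145/1020 = 0.1422
odds, non-tutored students = 767/1615 = 0.4749
OR = 0.1422 / 0.4749 = 0.30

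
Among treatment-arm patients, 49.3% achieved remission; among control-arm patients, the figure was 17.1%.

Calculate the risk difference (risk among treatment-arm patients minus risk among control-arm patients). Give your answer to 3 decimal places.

risk difference = 0.4930 − 0.1710 = 0.322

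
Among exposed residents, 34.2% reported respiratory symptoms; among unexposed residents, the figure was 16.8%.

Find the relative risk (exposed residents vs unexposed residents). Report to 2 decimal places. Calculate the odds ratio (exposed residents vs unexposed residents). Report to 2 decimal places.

RR = 0.3420 / 0.1680 = 2.04
odds, exposed residents = 0.3420/0.6580 = 0.5198
odds, unexposed residents = 0.1680/0.8320 = 0.2019
OR = 0.5198 / 0.2019 = 2.57

RR = 2.04; OR = 2.57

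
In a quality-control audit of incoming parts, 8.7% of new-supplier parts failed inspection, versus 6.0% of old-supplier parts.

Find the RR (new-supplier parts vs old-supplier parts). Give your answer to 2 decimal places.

RR = 0.0870 / 0.0600 = 1.45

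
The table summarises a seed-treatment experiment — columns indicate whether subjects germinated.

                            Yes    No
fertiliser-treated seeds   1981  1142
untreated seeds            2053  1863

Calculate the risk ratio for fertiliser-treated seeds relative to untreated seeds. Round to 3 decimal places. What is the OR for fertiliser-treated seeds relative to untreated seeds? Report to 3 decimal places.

RR = 1.210; OR = 1.574

risk, fertiliser-treated seeds = 1981/3123 = 0.6343
risk, untreated seeds = 2053/3916 = 0.5243
RR = 0.6343 / 0.5243 = 1.210
OR = (1981 × 1863) / (1142 × 2053) = 3690603/2344526 ≈ 1.574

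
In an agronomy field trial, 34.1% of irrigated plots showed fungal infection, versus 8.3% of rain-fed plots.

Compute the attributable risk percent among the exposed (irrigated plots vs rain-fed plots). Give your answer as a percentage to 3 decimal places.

AR% = (0.3410 − 0.0830) / 0.3410 = 0.7566 → 75.660%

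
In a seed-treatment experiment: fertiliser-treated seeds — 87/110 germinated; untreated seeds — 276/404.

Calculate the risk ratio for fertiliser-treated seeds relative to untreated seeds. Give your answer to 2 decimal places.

risk, fertiliser-treated seeds = 87/110 = 0.7909
risk, untreated seeds = 276/404 = 0.6832
RR = 0.7909 / 0.6832 = 1.16

RR ≈ 1.16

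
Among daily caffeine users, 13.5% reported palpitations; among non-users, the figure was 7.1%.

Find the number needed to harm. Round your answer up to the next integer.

16

absolute risk difference = 0.064000
1 / 0.064000 = 15.625 → round up → 16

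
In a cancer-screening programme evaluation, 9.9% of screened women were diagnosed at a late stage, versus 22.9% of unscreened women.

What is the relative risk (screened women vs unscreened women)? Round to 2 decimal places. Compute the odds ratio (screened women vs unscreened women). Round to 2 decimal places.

RR = 0.0990 / 0.2290 = 0.43
odds, screened women = 0.0990/0.9010 = 0.1099
odds, unscreened women = 0.2290/0.7710 = 0.2970
OR = 0.1099 / 0.2970 = 0.37

RR = 0.43; OR = 0.37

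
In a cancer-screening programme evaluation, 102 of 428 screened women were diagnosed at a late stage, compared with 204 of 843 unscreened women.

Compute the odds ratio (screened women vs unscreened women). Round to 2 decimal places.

OR = (102 × 639) / (326 × 204) = 65178/66504 ≈ 0.98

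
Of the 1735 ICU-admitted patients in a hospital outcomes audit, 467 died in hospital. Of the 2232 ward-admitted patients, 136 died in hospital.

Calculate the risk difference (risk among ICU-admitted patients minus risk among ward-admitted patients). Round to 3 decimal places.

risk, ICU-admitted patients = 467/1735 = 0.2692
risk, ward-admitted patients = 136/2232 = 0.0609
risk difference = 0.2692 − 0.0609 = 0.208

0.208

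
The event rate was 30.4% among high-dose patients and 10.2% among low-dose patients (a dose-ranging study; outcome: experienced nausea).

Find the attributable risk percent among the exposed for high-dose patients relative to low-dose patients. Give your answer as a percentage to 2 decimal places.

AR% = (0.3040 − 0.1020) / 0.3040 = 0.6645 → 66.45%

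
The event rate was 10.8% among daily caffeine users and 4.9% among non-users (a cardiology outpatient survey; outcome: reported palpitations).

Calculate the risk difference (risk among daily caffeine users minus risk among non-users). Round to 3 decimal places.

risk difference = 0.10800 − 0.04900 = 0.059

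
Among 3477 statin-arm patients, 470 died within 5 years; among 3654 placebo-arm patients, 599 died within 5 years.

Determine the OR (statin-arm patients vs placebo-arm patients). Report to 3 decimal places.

OR = (470 × 3055) / (3007 × 599) = 1435850/1801193 ≈ 0.797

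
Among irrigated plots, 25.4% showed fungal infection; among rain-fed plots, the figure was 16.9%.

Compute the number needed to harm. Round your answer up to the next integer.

absolute risk difference = 0.085000
1 / 0.085000 = 11.765 → round up → 12

NNH = 12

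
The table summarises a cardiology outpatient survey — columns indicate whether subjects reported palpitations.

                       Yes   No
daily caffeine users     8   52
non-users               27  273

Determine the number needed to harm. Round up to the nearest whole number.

24

risk, daily caffeine users = 8/60 = 0.133333
risk, non-users = 27/300 = 0.090000
absolute risk difference = 0.043333
1 / 0.043333 = 23.077 → round up → 24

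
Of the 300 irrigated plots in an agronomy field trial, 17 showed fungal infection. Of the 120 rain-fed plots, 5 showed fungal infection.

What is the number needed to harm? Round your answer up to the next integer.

risk, irrigated plots = 17/300 = 0.056667
risk, rain-fed plots = 5/120 = 0.041667
absolute risk difference = 0.015000
1 / 0.015000 = 66.667 → round up → 67

67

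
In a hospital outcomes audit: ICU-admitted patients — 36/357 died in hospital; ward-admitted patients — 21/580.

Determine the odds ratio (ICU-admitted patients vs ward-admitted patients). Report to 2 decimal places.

odds, ICU-admitted patients = 36/321 = 0.11215
odds, ward-admitted patients = 21/559 = 0.03757
OR = 0.11215 / 0.03757 = 2.99

OR ≈ 2.99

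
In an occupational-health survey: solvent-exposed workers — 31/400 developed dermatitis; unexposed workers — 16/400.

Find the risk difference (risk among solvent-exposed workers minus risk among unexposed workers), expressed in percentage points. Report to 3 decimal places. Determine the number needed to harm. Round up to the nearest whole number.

RD = 3.750; NNH = 27

risk, solvent-exposed workers = 31/400 = 0.07750
risk, unexposed workers = 16/400 = 0.04000
risk difference = 0.07750 − 0.04000 = 0.03750 → 3.750 percentage points
absolute risk difference = 0.037500
1 / 0.037500 = 26.667 → round up → 27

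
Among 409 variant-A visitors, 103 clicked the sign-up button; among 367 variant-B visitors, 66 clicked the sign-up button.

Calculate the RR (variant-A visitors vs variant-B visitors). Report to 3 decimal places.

1.400

risk, variant-A visitors = 103/409 = 0.2518
risk, variant-B visitors = 66/367 = 0.1798
RR = 0.2518 / 0.1798 = 1.400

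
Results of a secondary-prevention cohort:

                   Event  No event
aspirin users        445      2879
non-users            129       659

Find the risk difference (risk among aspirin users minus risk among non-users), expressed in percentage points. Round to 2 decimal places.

RD = -2.98

risk, aspirin users = 445/3324 = 0.1339
risk, non-users = 129/788 = 0.1637
risk difference = 0.1339 − 0.1637 = -0.0298 → -2.98 percentage points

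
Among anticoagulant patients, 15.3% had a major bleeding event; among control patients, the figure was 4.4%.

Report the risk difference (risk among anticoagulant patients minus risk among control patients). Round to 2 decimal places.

risk difference = 0.15300 − 0.04400 = 0.11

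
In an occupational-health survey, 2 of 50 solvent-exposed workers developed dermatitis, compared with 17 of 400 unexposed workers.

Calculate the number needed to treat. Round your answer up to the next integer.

400

risk, solvent-exposed workers = 2/50 = 0.040000
risk, unexposed workers = 17/400 = 0.042500
absolute risk difference = 0.002500
1 / 0.002500 = 400.000 → round up → 400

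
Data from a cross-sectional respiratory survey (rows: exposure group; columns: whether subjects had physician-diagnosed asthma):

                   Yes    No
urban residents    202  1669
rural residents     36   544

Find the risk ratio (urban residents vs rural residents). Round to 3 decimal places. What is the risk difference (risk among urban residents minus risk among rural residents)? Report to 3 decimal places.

RR = 1.739; RD = 0.046

risk, urban residents = 202/1871 = 0.1080
risk, rural residents = 36/580 = 0.0621
RR = 0.1080 / 0.0621 = 1.739
risk difference = 0.1080 − 0.0621 = 0.046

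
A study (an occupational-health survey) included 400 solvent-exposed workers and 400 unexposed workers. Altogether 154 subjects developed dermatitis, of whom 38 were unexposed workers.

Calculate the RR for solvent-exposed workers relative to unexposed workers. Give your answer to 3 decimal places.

solvent-exposed workers with the outcome: 154 − 38 = 116
solvent-exposed workers without the outcome: 400 − 116 = 284
unexposed workers without the outcome: 400 − 38 = 362
risk, solvent-exposed workers = 116/400 = 0.2900
risk, unexposed workers = 38/400 = 0.0950
RR = 0.2900 / 0.0950 = 3.053

RR = 3.053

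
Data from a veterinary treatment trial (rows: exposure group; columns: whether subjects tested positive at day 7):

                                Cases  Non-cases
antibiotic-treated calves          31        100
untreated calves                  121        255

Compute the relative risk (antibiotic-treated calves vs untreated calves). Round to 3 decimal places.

risk, antibiotic-treated calves = 31/131 = 0.2366
risk, untreated calves = 121/376 = 0.3218
RR = 0.2366 / 0.3218 = 0.735

RR = 0.735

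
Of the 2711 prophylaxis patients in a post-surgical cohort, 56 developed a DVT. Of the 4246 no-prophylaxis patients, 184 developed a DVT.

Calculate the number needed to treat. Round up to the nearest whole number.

risk, prophylaxis patients = 56/2711 = 0.020657
risk, no-prophylaxis patients = 184/4246 = 0.043335
absolute risk difference = 0.022678
1 / 0.022678 = 44.096 → round up → 45

NNT: 45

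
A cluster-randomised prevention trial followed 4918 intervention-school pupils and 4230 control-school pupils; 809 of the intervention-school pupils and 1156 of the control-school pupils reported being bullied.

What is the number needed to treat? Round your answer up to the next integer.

risk, intervention-school pupils = 809/4918 = 0.164498
risk, control-school pupils = 1156/4230 = 0.273286
absolute risk difference = 0.108788
1 / 0.108788 = 9.192 → round up → 10

10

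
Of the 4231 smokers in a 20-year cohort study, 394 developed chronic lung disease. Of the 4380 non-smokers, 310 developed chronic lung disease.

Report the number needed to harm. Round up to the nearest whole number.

risk, smokers = 394/4231 = 0.093122
risk, non-smokers = 310/4380 = 0.070776
absolute risk difference = 0.022346
1 / 0.022346 = 44.751 → round up → 45

NNH = 45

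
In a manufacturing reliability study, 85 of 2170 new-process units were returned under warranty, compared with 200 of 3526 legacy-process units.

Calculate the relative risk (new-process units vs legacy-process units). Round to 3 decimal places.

0.691

risk, new-process units = 85/2170 = 0.03917
risk, legacy-process units = 200/3526 = 0.05672
RR = 0.03917 / 0.05672 = 0.691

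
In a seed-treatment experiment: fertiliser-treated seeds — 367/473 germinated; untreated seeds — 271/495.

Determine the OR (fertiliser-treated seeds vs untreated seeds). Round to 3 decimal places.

odds, fertiliser-treated seeds = 367/106 = 3.4623
odds, untreated seeds = 271/224 = 1.2098
OR = 3.4623 / 1.2098 = 2.862

2.862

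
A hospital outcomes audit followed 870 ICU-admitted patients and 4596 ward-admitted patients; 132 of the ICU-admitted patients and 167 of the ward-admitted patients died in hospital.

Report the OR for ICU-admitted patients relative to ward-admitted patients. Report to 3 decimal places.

OR = (132 × 4429) / (738 × 167) = 584628/123246 ≈ 4.744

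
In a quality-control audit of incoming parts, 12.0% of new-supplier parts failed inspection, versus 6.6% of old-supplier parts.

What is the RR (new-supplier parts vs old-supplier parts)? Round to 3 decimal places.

RR = 0.1200 / 0.0660 = 1.818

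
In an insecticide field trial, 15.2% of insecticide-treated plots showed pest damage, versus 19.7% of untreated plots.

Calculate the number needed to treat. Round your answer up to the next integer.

23

absolute risk difference = 0.045000
1 / 0.045000 = 22.222 → round up → 23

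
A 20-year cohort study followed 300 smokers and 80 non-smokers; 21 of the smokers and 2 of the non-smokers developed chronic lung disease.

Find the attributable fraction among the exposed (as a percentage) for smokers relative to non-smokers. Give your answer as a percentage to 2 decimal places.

AR%: 64.29%

risk, smokers = 21/300 = 0.07000
risk, non-smokers = 2/80 = 0.02500
AR% = (0.07000 − 0.02500) / 0.07000 = 0.6429 → 64.29%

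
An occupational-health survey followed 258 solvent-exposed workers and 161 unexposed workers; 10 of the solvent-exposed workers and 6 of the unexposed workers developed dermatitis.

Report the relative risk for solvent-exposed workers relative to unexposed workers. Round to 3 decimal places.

risk, solvent-exposed workers = 10/258 = 0.03876
risk, unexposed workers = 6/161 = 0.03727
RR = 0.03876 / 0.03727 = 1.040

RR ≈ 1.040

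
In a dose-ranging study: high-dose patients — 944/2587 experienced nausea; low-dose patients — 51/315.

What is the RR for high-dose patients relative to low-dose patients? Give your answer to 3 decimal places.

2.254

risk, high-dose patients = 944/2587 = 0.3649
risk, low-dose patients = 51/315 = 0.1619
RR = 0.3649 / 0.1619 = 2.254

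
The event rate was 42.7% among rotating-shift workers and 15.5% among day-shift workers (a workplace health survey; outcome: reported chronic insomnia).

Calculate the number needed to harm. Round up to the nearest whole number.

4

absolute risk difference = 0.272000
1 / 0.272000 = 3.676 → round up → 4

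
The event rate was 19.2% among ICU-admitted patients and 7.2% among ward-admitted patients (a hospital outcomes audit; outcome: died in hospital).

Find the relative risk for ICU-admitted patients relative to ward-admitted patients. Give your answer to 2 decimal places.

RR = 0.1920 / 0.0720 = 2.67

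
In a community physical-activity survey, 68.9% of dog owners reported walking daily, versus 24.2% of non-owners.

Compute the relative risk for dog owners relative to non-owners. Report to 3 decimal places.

RR = 0.6890 / 0.2420 = 2.847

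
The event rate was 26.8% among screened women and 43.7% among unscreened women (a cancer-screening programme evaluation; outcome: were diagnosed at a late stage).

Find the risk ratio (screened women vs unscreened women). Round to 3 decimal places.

RR = 0.2680 / 0.4370 = 0.613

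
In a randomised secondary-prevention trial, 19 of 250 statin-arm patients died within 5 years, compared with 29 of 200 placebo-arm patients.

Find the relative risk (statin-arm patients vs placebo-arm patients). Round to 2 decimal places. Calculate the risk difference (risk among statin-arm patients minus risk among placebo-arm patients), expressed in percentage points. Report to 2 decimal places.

risk, statin-arm patients = 19/250 = 0.0760
risk, placebo-arm patients = 29/200 = 0.1450
RR = 0.0760 / 0.1450 = 0.52
risk difference = 0.0760 − 0.1450 = -0.0690 → -6.90 percentage points

RR = 0.52; RD = -6.90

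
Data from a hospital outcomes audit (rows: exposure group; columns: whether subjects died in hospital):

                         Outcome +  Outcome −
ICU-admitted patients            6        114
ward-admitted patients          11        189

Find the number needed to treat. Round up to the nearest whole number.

risk, ICU-admitted patients = 6/120 = 0.050000
risk, ward-admitted patients = 11/200 = 0.055000
absolute risk difference = 0.005000
1 / 0.005000 = 200.000 → round up → 200

200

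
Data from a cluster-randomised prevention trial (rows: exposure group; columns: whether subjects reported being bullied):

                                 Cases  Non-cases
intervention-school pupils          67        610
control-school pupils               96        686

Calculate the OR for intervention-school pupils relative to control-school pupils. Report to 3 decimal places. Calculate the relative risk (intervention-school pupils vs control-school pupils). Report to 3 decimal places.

OR = 0.785; RR = 0.806

odds, intervention-school pupils = 67/610 = 0.1098
odds, control-school pupils = 96/686 = 0.1399
OR = 0.1098 / 0.1399 = 0.785
risk, intervention-school pupils = 67/677 = 0.0990
risk, control-school pupils = 96/782 = 0.1228
RR = 0.0990 / 0.1228 = 0.806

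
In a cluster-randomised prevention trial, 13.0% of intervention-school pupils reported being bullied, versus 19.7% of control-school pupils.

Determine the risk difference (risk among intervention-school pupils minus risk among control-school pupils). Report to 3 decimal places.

risk difference = 0.1300 − 0.1970 = -0.067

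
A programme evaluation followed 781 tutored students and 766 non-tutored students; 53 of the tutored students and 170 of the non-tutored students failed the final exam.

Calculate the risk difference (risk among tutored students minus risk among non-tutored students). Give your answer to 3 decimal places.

RD: -0.154

risk, tutored students = 53/781 = 0.0679
risk, non-tutored students = 170/766 = 0.2219
risk difference = 0.0679 − 0.2219 = -0.154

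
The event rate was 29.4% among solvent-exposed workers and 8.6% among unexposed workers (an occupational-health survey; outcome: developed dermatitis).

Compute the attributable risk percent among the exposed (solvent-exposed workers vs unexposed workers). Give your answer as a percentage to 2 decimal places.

AR% = (0.2940 − 0.0860) / 0.2940 = 0.7075 → 70.75%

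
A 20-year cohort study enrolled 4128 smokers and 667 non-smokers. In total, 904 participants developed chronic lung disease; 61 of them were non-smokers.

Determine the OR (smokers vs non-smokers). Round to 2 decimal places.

smokers with the outcome: 904 − 61 = 843
smokers without the outcome: 4128 − 843 = 3285
non-smokers without the outcome: 667 − 61 = 606
OR = (843 × 606) / (3285 × 61) = 510858/200385 ≈ 2.55

OR ≈ 2.55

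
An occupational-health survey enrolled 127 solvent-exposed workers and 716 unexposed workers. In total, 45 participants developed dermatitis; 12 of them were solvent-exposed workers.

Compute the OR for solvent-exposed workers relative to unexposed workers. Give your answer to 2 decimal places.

2.16

solvent-exposed workers without the outcome: 127 − 12 = 115
unexposed workers with the outcome: 45 − 12 = 33
unexposed workers without the outcome: 716 − 33 = 683
odds, solvent-exposed workers = 12/115 = 0.10435
odds, unexposed workers = 33/683 = 0.04832
OR = 0.10435 / 0.04832 = 2.16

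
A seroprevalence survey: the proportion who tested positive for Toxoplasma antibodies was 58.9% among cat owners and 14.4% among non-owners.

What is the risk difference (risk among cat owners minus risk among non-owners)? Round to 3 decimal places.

risk difference = 0.5890 − 0.1440 = 0.445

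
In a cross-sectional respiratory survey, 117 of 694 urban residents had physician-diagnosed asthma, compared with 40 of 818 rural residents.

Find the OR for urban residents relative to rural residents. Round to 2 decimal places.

odds, urban residents = 117/577 = 0.20277
odds, rural residents = 40/778 = 0.05141
OR = 0.20277 / 0.05141 = 3.94

OR ≈ 3.94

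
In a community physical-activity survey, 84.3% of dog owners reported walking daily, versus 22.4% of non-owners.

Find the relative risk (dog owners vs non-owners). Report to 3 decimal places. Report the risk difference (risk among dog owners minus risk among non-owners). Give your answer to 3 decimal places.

RR = 0.8430 / 0.2240 = 3.763
risk difference = 0.8430 − 0.2240 = 0.619

RR = 3.763; RD = 0.619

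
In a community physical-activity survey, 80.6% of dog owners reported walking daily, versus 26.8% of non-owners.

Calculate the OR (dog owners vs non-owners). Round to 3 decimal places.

11.348

odds, dog owners = 0.8060/0.1940 = 4.1546
odds, non-owners = 0.2680/0.7320 = 0.3661
OR = 4.1546 / 0.3661 = 11.348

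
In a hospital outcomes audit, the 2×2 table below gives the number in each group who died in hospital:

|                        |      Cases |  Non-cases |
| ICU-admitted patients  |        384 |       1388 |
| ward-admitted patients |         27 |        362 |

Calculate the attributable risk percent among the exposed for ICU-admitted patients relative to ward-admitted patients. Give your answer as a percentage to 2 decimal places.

risk, ICU-admitted patients = 384/1772 = 0.2167
risk, ward-admitted patients = 27/389 = 0.0694
AR% = (0.2167 − 0.0694) / 0.2167 = 0.6797 → 67.97%

AR% ≈ 67.97%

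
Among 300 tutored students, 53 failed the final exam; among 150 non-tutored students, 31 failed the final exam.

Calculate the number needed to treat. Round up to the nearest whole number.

NNT ≈ 34

risk, tutored students = 53/300 = 0.176667
risk, non-tutored students = 31/150 = 0.206667
absolute risk difference = 0.030000
1 / 0.030000 = 33.333 → round up → 34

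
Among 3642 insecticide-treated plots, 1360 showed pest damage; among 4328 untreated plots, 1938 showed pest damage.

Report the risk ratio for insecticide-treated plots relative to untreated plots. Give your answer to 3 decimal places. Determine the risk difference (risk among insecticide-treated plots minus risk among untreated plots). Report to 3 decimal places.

risk, insecticide-treated plots = 1360/3642 = 0.3734
risk, untreated plots = 1938/4328 = 0.4478
RR = 0.3734 / 0.4478 = 0.834
risk difference = 0.3734 − 0.4478 = -0.074

RR = 0.834; RD = -0.074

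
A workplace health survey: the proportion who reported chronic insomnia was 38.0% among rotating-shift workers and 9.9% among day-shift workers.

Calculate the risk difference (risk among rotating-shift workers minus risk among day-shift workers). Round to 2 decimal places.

risk difference = 0.3800 − 0.0990 = 0.28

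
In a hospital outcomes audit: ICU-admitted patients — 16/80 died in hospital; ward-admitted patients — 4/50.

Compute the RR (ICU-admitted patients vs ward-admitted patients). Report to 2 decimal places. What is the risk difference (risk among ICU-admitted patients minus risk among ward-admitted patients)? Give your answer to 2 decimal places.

risk, ICU-admitted patients = 16/80 = 0.2000
risk, ward-admitted patients = 4/50 = 0.0800
RR = 0.2000 / 0.0800 = 2.50
risk difference = 0.2000 − 0.0800 = 0.12

RR = 2.50; RD = 0.12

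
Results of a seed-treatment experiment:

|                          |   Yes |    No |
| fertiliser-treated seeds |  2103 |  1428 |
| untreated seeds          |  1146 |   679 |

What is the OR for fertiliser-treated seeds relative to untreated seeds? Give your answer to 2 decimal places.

OR = (2103 × 679) / (1428 × 1146) = 1427937/1636488 ≈ 0.87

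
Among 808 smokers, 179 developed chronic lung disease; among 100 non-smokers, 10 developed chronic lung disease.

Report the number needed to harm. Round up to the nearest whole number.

9

risk, smokers = 179/808 = 0.221535
risk, non-smokers = 10/100 = 0.100000
absolute risk difference = 0.121535
1 / 0.121535 = 8.228 → round up → 9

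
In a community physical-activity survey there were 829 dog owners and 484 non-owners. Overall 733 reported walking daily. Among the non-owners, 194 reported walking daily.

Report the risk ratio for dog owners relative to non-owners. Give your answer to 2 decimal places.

1.62

dog owners with the outcome: 733 − 194 = 539
dog owners without the outcome: 829 − 539 = 290
non-owners without the outcome: 484 − 194 = 290
risk, dog owners = 539/829 = 0.6502
risk, non-owners = 194/484 = 0.4008
RR = 0.6502 / 0.4008 = 1.62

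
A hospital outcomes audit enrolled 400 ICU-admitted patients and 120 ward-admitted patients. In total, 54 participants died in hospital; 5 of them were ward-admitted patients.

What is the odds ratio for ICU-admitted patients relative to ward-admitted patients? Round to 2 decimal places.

ICU-admitted patients with the outcome: 54 − 5 = 49
ICU-admitted patients without the outcome: 400 − 49 = 351
ward-admitted patients without the outcome: 120 − 5 = 115
OR = (49 × 115) / (351 × 5) = 5635/1755 ≈ 3.21

OR ≈ 3.21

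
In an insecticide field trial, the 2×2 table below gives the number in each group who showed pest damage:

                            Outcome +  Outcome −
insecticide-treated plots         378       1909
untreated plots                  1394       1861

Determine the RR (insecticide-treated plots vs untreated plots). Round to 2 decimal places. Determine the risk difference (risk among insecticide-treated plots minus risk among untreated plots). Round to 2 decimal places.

risk, insecticide-treated plots = 378/2287 = 0.1653
risk, untreated plots = 1394/3255 = 0.4283
RR = 0.1653 / 0.4283 = 0.39
risk difference = 0.1653 − 0.4283 = -0.26

RR = 0.39; RD = -0.26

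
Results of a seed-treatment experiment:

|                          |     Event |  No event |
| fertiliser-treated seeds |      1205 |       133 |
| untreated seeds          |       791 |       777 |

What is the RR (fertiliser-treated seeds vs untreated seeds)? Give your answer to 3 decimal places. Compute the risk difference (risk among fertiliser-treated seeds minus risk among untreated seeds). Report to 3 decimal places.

RR = 1.785; RD = 0.396

risk, fertiliser-treated seeds = 1205/1338 = 0.9006
risk, untreated seeds = 791/1568 = 0.5045
RR = 0.9006 / 0.5045 = 1.785
risk difference = 0.9006 − 0.5045 = 0.396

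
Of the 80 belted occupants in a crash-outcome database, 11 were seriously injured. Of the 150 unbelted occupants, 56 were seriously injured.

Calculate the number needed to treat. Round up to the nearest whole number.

NNT: 5

risk, belted occupants = 11/80 = 0.137500
risk, unbelted occupants = 56/150 = 0.373333
absolute risk difference = 0.235833
1 / 0.235833 = 4.240 → round up → 5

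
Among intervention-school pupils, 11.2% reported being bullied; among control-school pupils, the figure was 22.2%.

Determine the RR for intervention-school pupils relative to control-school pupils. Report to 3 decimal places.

RR = 0.1120 / 0.2220 = 0.505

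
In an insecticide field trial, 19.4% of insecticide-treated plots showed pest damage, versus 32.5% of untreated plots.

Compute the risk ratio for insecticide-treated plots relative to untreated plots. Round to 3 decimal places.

RR = 0.1940 / 0.3250 = 0.597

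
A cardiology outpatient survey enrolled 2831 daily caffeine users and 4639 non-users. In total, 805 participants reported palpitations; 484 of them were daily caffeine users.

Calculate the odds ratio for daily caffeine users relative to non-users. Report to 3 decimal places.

daily caffeine users without the outcome: 2831 − 484 = 2347
non-users with the outcome: 805 − 484 = 321
non-users without the outcome: 4639 − 321 = 4318
OR = (484 × 4318) / (2347 × 321) = 2089912/753387 ≈ 2.774

OR: 2.774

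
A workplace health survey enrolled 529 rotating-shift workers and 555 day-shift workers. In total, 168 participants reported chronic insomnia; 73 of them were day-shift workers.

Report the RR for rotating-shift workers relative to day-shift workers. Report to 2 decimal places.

RR ≈ 1.37

rotating-shift workers with the outcome: 168 − 73 = 95
rotating-shift workers without the outcome: 529 − 95 = 434
day-shift workers without the outcome: 555 − 73 = 482
risk, rotating-shift workers = 95/529 = 0.1796
risk, day-shift workers = 73/555 = 0.1315
RR = 0.1796 / 0.1315 = 1.37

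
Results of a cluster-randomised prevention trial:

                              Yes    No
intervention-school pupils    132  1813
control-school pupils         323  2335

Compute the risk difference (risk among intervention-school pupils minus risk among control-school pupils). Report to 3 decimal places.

-0.054

risk, intervention-school pupils = 132/1945 = 0.0679
risk, control-school pupils = 323/2658 = 0.1215
risk difference = 0.0679 − 0.1215 = -0.054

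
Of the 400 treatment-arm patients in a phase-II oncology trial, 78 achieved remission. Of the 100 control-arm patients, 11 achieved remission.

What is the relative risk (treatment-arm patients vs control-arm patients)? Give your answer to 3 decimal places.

risk, treatment-arm patients = 78/400 = 0.1950
risk, control-arm patients = 11/100 = 0.1100
RR = 0.1950 / 0.1100 = 1.773

RR: 1.773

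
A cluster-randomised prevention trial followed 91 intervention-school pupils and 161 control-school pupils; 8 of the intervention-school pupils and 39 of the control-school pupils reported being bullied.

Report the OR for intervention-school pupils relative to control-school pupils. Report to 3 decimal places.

OR = (8 × 122) / (83 × 39) = 976/3237 ≈ 0.302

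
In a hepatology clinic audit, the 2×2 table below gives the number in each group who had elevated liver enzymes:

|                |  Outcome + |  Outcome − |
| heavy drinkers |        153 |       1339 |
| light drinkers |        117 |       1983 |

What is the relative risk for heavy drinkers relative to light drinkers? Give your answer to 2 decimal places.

RR: 1.84

risk, heavy drinkers = 153/1492 = 0.1025
risk, light drinkers = 117/2100 = 0.0557
RR = 0.1025 / 0.0557 = 1.84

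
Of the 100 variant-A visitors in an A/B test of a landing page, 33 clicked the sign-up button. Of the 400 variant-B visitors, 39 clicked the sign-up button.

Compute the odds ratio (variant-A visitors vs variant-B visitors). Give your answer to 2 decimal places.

odds, variant-A visitors = 33/67 = 0.4925
odds, variant-B visitors = 39/361 = 0.1080
OR = 0.4925 / 0.1080 = 4.56

4.56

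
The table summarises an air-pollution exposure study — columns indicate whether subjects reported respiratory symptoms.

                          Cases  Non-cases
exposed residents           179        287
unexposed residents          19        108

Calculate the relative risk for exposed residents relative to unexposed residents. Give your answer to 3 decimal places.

risk, exposed residents = 179/466 = 0.3841
risk, unexposed residents = 19/127 = 0.1496
RR = 0.3841 / 0.1496 = 2.568

RR ≈ 2.568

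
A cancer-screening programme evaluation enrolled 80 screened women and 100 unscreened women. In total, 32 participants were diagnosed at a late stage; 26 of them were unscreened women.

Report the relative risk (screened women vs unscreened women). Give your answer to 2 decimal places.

screened women with the outcome: 32 − 26 = 6
screened women without the outcome: 80 − 6 = 74
unscreened women without the outcome: 100 − 26 = 74
risk, screened women = 6/80 = 0.0750
risk, unscreened women = 26/100 = 0.2600
RR = 0.0750 / 0.2600 = 0.29

0.29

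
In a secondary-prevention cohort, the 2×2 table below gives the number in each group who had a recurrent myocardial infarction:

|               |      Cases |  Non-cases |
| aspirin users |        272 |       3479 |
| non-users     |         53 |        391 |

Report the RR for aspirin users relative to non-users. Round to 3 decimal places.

RR: 0.607

risk, aspirin users = 272/3751 = 0.0725
risk, non-users = 53/444 = 0.1194
RR = 0.0725 / 0.1194 = 0.607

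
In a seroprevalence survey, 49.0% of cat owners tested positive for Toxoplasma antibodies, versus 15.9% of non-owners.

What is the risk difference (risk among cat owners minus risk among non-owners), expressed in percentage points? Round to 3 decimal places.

risk difference = 0.4900 − 0.1590 = 0.3310 → 33.100 percentage points

33.100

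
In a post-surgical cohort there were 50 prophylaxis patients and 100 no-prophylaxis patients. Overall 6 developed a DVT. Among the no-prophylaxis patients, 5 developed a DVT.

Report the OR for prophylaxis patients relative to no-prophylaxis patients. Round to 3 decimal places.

0.388

prophylaxis patients with the outcome: 6 − 5 = 1
prophylaxis patients without the outcome: 50 − 1 = 49
no-prophylaxis patients without the outcome: 100 − 5 = 95
odds, prophylaxis patients = 1/49 = 0.02041
odds, no-prophylaxis patients = 5/95 = 0.05263
OR = 0.02041 / 0.05263 = 0.388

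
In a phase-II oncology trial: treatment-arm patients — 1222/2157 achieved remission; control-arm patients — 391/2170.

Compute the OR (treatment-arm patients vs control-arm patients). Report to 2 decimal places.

OR = (1222 × 1779) / (935 × 391) = 2173938/365585 ≈ 5.95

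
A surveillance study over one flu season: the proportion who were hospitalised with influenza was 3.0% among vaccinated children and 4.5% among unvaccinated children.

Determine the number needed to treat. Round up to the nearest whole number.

NNT = 67

absolute risk difference = 0.015000
1 / 0.015000 = 66.667 → round up → 67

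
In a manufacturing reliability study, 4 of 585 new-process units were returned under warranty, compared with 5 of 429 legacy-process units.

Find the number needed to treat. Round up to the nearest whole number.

NNT ≈ 208

risk, new-process units = 4/585 = 0.006838
risk, legacy-process units = 5/429 = 0.011655
absolute risk difference = 0.004817
1 / 0.004817 = 207.598 → round up → 208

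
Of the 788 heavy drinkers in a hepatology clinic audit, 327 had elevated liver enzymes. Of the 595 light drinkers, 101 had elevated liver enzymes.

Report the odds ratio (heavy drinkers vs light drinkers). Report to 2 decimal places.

OR = (327 × 494) / (461 × 101) = 161538/46561 ≈ 3.47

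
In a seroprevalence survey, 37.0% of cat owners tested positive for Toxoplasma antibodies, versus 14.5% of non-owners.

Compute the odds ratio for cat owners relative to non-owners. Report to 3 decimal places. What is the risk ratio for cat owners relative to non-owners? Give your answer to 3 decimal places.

odds, cat owners = 0.3700/0.6300 = 0.5873
odds, non-owners = 0.1450/0.8550 = 0.1696
OR = 0.5873 / 0.1696 = 3.463
RR = 0.3700 / 0.1450 = 2.552

OR = 3.463; RR = 2.552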